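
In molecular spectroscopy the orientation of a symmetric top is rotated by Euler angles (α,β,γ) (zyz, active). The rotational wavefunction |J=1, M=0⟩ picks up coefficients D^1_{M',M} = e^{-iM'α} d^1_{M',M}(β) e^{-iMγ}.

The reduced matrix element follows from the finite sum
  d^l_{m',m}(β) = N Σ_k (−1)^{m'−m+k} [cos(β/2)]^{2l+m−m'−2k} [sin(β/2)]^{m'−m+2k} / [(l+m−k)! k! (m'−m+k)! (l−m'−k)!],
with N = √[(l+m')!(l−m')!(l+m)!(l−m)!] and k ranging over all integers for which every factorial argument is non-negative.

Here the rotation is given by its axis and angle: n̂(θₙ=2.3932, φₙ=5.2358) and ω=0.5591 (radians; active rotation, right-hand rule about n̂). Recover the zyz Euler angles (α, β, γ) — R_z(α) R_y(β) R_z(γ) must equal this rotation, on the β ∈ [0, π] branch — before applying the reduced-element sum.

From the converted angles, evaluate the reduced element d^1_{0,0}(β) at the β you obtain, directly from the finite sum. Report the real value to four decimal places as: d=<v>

d=0.9295

Axis–angle → zyz. n̂ = (sinθₙcosφₙ, sinθₙsinφₙ, cosθₙ) = (+0.340120, -0.589361, -0.732784), ω = 0.5591.
R = I cosω + sinω [n̂]ₓ + (1−cosω) n̂n̂ᵀ gives
  R = [+0.865347, +0.358163, -0.350561; -0.419208, +0.900622, -0.114648; +0.274661, +0.246168, +0.929496]
β = atan2(√(R₁₃²+R₂₃²), R₃₃) = 0.377752; α = atan2(R₂₃, R₁₃) mod 2π = 3.457669; γ = atan2(R₃₂, −R₃₁) mod 2π = 2.410846
d^1_{0,0}(β=0.3778) via the finite sum:
c=cos(0.377752/2)=0.982216, s=sin(0.377752/2)=0.187755; N=√[1·1·1·1]=1.000000
Admissible k: 0..1 (factorial args all ≥0)
  k=0: (−1)^0·1.0000/(1)·0.9822^2·0.1878^0 = +0.964748
  k=1: (−1)^1·1.0000/(1)·0.9822^0·0.1878^2 = -0.035252
d^1_{0,0}(0.3778) = +0.964748 -0.035252 = +0.929496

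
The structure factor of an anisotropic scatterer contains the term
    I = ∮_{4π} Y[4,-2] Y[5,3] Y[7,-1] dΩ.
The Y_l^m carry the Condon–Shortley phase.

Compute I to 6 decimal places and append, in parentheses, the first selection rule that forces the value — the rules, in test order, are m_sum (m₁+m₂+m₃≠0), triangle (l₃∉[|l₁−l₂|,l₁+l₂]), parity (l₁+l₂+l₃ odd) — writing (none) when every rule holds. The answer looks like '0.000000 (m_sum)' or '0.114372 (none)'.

0.161478 (none)

Rules hold: Σm=0, L=16 even, 1≤7≤9.
N = 9·11·15 = 1485
Δ = 2!·6!·8!/17! = 1/6126120
Racah Σ t=0..2: t=0:+1/69120 t=1:−1/20736 t=2:+1/69120 = -1/51840
⇒ 3j(4 5 7; 0 0 0)² = 280/21879, sgn +1
Racah Σ t=0..2: t=0:+1/58060800 t=1:−1/604800 t=2:+1/138240 = 13/2322432
⇒ 3j(4 5 7; -2 3 -1)² = 1625/94248, sgn +1
4πI² = N·(3j₀)²·(3jₘ)² = 3125/9537
I = +1·√(0.327671/4π) = 0.16147831
No selection rule forces the value: the integral is nonzero (none).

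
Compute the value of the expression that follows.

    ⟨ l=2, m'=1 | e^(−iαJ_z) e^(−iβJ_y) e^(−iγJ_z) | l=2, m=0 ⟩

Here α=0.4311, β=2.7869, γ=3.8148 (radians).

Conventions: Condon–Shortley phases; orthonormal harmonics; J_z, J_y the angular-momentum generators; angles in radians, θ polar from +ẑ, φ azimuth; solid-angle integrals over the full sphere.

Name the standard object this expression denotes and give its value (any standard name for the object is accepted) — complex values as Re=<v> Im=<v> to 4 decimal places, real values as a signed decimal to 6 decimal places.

This is a Wigner D-matrix element — the rotation-matrix element ⟨l m'| R(α,β,γ) |l m⟩ in the angular-momentum basis.
First d^2_{1,0}(β=2.7869), then the phase factors e^{-i(1)α} and e^{-i(0)γ}:
With c≡cos(β/2)=0.176418 and s≡sin(β/2)=0.984315, N=[6·1·2·2]^{1/2}=4.898979
The bounds max(0,m−m')=0 and min(l+m,l−m')=1 give 2 terms
  k=0: (−1)^1·4.8990/(2)·0.1764^3·0.9843^1 = -0.013239
  k=1: (−1)^2·4.8990/(2)·0.1764^1·0.9843^3 = +0.412118
d^2_{1,0}(2.7869) = -0.013239 +0.412118 = +0.398879
Attach z-rotation phases: D = e^{-i(1)(0.4311)}·(+0.398879)·e^{-i(0)(3.8148)} = +0.362385-0.166680i

Wigner D-matrix element, Re=0.3624 Im=-0.1667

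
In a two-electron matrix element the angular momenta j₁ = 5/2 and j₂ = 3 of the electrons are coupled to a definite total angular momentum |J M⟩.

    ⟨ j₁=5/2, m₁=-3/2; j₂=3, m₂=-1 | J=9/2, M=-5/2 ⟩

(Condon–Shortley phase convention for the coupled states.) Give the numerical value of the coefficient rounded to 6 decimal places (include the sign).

√[10·1!4!5!/11! · 1!4!2!4!2!7!] = √(92160/11)
  +(−1)^0/∏(0,1,4,2,0,3)! = 1/288  (running 1/288)
  +(−1)^1/∏(1,0,3,1,1,4)! = -1/144  (running -1/288)
⟨..|..⟩ = √(92160/11)·(-1/288) = -0.317821

-0.317821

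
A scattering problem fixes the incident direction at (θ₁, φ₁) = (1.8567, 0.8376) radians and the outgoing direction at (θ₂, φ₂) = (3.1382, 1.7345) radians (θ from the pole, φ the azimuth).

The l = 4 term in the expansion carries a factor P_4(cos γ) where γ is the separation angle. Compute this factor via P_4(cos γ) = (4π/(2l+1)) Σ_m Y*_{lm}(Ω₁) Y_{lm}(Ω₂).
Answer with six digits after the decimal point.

Summing Y*_{l m}(θ₁,φ₁)·Y_{l m}(θ₂,φ₂) over m ∈ [−4, 4]; prefactor 4π/(2·4+1) = 1.396263:
  m=-4: Y*=(-0.366792, -0.077722)  Y=(0.000000, -0.000000)  product (-0.000000, 0.000000)
  m=-3: Y*=(0.252112, -0.183353)  Y=(-0.000000, -0.000000)  product (-0.000000, -0.000000)
  m=-2: Y*=(0.014223, -0.135736)  Y=(-0.000022, 0.000007)  product (0.000001, 0.000003)
  m=-1: Y*=(0.209307, 0.232385)  Y=(0.001046, 0.006334)  product (-0.001253, 0.001569)
  m=+0: Y*=(0.088361, -0.000000)  Y=(0.846236, 0.000000)  product (0.074774, 0.000000)
  m=+1: Y*=(-0.209307, 0.232385)  Y=(-0.001046, 0.006334)  product (-0.001253, -0.001569)
  m=+2: Y*=(0.014223, 0.135736)  Y=(-0.000022, -0.000007)  product (0.000001, -0.000003)
  m=+3: Y*=(-0.252112, -0.183353)  Y=(0.000000, -0.000000)  product (-0.000000, 0.000000)
  m=+4: Y*=(-0.366792, 0.077722)  Y=(0.000000, 0.000000)  product (-0.000000, -0.000000)
Σ over m = (0.072270, 0.000000); ×(4π/9) → (0.100907, 0.000000). Real part: 0.100907

0.100907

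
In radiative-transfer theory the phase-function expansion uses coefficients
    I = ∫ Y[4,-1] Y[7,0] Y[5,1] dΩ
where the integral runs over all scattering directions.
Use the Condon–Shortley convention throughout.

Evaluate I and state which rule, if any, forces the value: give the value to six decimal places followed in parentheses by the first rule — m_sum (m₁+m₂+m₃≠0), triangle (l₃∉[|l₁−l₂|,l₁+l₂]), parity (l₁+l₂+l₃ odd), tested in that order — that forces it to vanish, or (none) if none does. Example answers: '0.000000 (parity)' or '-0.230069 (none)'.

0.017039 (none)

Checks pass: Σm=0; 16 even; l₃=5∈[3,11].
(2·4+1)(2·7+1)(2·5+1) = 1485
Δ: 6! 2! 8! / 17! → 1/6126120
sum: t=2:+1/69120 t=3:−1/20736 t=4:+1/69120 = -1/51840
3j²(4 7 5; 0 0 0) = Δ·Π!·Σ² = 280/21879  (sign +1)
sum: t=3:−1/41472 t=4:+1/34560 t=5:−1/345600 = 1/518400
3j²(4 7 5; -1 0 1) = Δ·Π!·Σ² = 7/36465  (sign +1)
combine: 4πI² = 1485·280/21879·7/36465 = 1960/537251
take √, sign +1: I = 0.01703862
No selection rule forces the value: the integral is nonzero (none).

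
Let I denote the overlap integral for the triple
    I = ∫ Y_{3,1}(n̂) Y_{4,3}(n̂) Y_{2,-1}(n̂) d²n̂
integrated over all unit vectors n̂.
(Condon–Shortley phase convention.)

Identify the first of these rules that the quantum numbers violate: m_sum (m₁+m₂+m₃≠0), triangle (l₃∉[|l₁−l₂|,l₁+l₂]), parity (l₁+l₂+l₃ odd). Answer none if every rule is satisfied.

m₁+m₂+m₃ = 1 + 3 − 1 = 3  ✗
triangle: |3−4|=1 ≤ l₃=2 ≤ 3+4=7
parity: l₁+l₂+l₃ = 9 is odd

m_sum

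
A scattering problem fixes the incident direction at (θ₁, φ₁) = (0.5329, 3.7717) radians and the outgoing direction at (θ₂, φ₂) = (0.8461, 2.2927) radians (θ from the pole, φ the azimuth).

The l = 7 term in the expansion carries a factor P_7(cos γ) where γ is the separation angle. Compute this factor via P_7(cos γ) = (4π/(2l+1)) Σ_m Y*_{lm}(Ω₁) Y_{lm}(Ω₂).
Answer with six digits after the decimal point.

Expand P_7 via completeness: Σ_{m} conj(Y_{7,m}) at Ω₁ times Y_{7,m} at Ω₂ —
  m=-7: (0.001298, 0.004170) × (-0.062147, 0.022049) = (-0.000173, -0.000231)  (running Σ = (-0.000173, -0.000231))
  m=-6: (-0.022240, -0.016526) × (0.081227, -0.202797) = (-0.005158, 0.003168)  (running Σ = (-0.005330, 0.002937))
  m=-5: (0.107344, 0.000960) × (0.183491, 0.363090) = (0.019348, 0.039152)  (running Σ = (0.014018, 0.042089))
  m=-4: (-0.227525, 0.162832) × (-0.401382, -0.104192) = (0.108290, -0.041652)  (running Σ = (0.122308, 0.000437))
  m=-3: (0.149207, -0.450963) × (0.061979, -0.041941) = (-0.009666, -0.034208)  (running Σ = (0.112642, -0.033771))
  m=-2: (0.128629, 0.400751) × (0.042146, -0.330105) = (0.137711, -0.025571)  (running Σ = (0.250353, -0.059341))
  m=-1: (0.055463, 0.040448) × (0.153573, 0.174427) = (0.001462, 0.015886)  (running Σ = (0.251815, -0.043456))
  m=0: (-0.444409, -0.000000) × (0.271794, 0.000000) = (-0.120788, -0.000000)  (running Σ = (0.131028, -0.043456))
  m=1: (-0.055463, 0.040448) × (-0.153573, 0.174427) = (0.001462, -0.015886)  (running Σ = (0.132490, -0.059341))
  m=2: (0.128629, -0.400751) × (0.042146, 0.330105) = (0.137711, 0.025571)  (running Σ = (0.270201, -0.033771))
  m=3: (-0.149207, -0.450963) × (-0.061979, -0.041941) = (-0.009666, 0.034208)  (running Σ = (0.260535, 0.000437))
  m=4: (-0.227525, -0.162832) × (-0.401382, 0.104192) = (0.108290, 0.041652)  (running Σ = (0.368825, 0.042089))
  m=5: (-0.107344, 0.000960) × (-0.183491, 0.363090) = (0.019348, -0.039152)  (running Σ = (0.388173, 0.002937))
  m=6: (-0.022240, 0.016526) × (0.081227, 0.202797) = (-0.005158, -0.003168)  (running Σ = (0.383016, -0.000231))
  m=7: (-0.001298, 0.004170) × (0.062147, 0.022049) = (-0.000173, 0.000231)  (running Σ = (0.382843, -0.000000))
Σ over m = (0.382843, -0.000000); ×(4π/15) → (0.320730, -0.000000). Real part: 0.320730

0.320730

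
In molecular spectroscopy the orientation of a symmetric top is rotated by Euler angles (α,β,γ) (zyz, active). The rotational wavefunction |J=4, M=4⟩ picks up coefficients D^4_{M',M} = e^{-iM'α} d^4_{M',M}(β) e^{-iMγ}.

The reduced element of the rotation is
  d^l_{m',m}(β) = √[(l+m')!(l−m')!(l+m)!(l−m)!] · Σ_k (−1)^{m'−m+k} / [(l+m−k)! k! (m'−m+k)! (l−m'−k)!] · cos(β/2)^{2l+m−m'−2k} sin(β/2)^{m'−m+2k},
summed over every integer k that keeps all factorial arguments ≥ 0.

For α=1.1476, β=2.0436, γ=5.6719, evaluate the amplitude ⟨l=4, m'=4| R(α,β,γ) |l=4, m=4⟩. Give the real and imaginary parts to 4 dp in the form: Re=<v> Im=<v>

Split into d^4_{4,4}(β=2.0436) × two z-phases.
With c≡cos(β/2)=0.521831 and s≡sin(β/2)=0.853049, N=[40320·1·40320·1]^{1/2}=40320.000000
k∈{0} keeps every argument non-negative
  k=0: (−1)^0·40320.0000/(40320)·0.5218^8·0.8530^0 = +0.005498
d^4_{4,4}(2.0436) = +0.005498
Attach z-rotation phases: D = e^{-i(4)(1.1476)}·(+0.005498)·e^{-i(4)(5.6719)} = -0.002988-0.004616i

Re=-0.0030 Im=-0.0046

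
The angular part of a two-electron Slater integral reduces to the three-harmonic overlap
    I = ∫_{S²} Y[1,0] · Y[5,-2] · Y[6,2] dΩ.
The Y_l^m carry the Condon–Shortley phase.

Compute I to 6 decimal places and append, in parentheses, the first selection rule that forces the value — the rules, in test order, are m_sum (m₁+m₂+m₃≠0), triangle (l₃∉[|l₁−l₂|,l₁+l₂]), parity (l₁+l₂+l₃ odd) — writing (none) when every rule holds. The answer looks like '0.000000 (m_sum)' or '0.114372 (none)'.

Rules hold: Σm=0, L=12 even, 4≤6≤6.
N = 3·11·13 = 429
Δ = 0!·2!·10!/13! = 1/858
Racah Σ t=0..0: t=0:+1/14400 = 1/14400
⇒ 3j(1 5 6; 0 0 0)² = 6/143, sgn +1
Racah Σ t=0..0: t=0:+1/30240 = 1/30240
⇒ 3j(1 5 6; 0 -2 2)² = 16/429, sgn +1
4πI² = N·(3j₀)²·(3jₘ)² = 96/143
I = +1·√(0.671329/4π) = 0.23113338
No selection rule forces the value: the integral is nonzero (none).

0.231133 (none)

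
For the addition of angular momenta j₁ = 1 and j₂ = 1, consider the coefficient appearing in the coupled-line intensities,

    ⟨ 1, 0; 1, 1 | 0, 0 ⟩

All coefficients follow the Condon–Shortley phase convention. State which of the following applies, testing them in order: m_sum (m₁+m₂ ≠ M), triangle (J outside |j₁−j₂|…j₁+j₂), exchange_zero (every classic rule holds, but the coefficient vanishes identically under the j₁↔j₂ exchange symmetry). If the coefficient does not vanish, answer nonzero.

m-sum: m₁+m₂ = 0+1 = 1, M = 0  ✗ ⇒ coefficient is 0

m_sum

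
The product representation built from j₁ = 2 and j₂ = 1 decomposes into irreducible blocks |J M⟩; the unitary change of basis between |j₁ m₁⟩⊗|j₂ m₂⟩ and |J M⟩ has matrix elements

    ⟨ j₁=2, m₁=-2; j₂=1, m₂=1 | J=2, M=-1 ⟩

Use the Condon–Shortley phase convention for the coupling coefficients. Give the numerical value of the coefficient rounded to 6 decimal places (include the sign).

√[5·1!3!1!/6! · 0!4!2!0!1!3!] = √(12)
  +(−1)^1/∏(1,0,3,1,0,0)! = -1/6  (running -1/6)
⟨..|..⟩ = √(12)·(-1/6) = -0.577350

−√(1/3) = -0.577350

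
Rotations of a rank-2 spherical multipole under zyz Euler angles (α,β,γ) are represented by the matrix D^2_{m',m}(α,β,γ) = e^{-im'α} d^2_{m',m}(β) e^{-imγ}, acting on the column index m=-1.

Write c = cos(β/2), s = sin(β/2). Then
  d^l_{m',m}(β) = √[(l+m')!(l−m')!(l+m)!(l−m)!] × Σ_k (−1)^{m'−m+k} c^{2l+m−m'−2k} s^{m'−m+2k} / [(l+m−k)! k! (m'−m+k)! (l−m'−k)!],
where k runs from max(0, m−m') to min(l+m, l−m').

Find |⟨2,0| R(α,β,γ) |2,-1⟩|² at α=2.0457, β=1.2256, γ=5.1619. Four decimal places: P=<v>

Split into d^2_{0,-1}(β=1.2256) × two z-phases.
With c≡cos(β/2)=0.818041 and s≡sin(β/2)=0.575160, N=[2·2·1·6]^{1/2}=4.898979
k: max(0,(-1)−(0))=0 … min(2+(-1),2−(0))=1
  k=0: (−1)^1·4.8990/(2)·0.8180^3·0.5752^1 = -0.771240
  k=1: (−1)^2·4.8990/(2)·0.8180^1·0.5752^3 = +0.381256
d^2_{0,-1}(1.2256) = -0.771240 +0.381256 = -0.389983
|D^2_{0,-1}|² = |d^2_{0,-1}(β)|² = (-0.389983)² = 0.152087 (the z-rotation phases have unit modulus)

P=0.1521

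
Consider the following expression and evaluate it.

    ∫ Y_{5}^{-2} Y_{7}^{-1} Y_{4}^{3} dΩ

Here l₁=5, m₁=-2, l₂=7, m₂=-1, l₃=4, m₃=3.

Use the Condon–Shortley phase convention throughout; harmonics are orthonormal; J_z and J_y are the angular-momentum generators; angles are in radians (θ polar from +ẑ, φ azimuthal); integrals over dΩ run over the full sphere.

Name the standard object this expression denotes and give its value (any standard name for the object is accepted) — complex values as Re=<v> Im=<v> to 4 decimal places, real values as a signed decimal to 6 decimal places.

This is a Gaunt coefficient — the integral of a triple product of spherical harmonics over the sphere.
m-sum 0 ✓  L=16 even ✓  2≤4≤12 ✓
Π(2lᵢ+1) = 11×15×9 = 1485
triangle coeff Δ(5,7,4) = 1/6126120
Σ_t [3,5]: t=3:−1/69120 t=4:+1/20736 t=5:−1/69120 = 1/51840
(3j)²=280/21879 [(5 7 4; 0 0 0)], sign=+1
Σ_t [5,6]: t=5:−1/172800 t=6:+1/1036800 = -1/207360
(3j)²=245/14586 [(5 7 4; -2 -1 3)], sign=+1
⇒ 4πI² = 171500/537251
I = (+1)√(171500/537251/(4π)) = 0.15938172

Gaunt coefficient, +0.159382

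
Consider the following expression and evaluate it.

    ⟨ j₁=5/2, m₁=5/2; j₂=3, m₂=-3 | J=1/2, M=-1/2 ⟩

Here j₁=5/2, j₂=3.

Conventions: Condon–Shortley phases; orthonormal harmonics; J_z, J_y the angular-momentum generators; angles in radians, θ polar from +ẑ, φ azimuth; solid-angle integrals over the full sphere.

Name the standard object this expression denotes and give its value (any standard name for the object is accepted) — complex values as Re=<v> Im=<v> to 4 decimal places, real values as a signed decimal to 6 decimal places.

This is a Clebsch–Gordan (vector-coupling) coefficient.
√[2·5!0!1!/7! · 5!0!0!6!0!1!] = √(28800/7)
  +(−1)^0/∏(0,5,0,0,0,1)! = 1/120  (running 1/120)
⟨..|..⟩ = √(28800/7)·(1/120) = +0.534522

Clebsch–Gordan coefficient, +√(2/7) ≈ +0.534522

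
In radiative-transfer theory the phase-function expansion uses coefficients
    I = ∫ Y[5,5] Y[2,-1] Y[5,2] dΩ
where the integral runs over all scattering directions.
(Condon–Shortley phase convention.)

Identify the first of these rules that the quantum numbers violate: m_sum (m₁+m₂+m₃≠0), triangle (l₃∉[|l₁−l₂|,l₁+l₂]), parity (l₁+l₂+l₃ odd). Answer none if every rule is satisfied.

m_sum

Σmᵢ = 6  ✗
l₃∈[|l₁−l₂|,l₁+l₂]=[3,7], have l₃=5
Σlᵢ = 12 ⇒ even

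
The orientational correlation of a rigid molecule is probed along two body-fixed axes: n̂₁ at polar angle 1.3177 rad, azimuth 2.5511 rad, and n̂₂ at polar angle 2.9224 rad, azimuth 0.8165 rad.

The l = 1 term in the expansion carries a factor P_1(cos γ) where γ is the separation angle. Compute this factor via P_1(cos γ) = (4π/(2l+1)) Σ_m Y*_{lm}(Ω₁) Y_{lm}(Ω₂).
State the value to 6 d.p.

Expand P_1 via completeness: Σ_{m} conj(Y_{1,m}) at Ω₁ times Y_{1,m} at Ω₂ —
  term(m=-1) = -0.004098+0.024792i   from Y*(Ω₁)=-0.277847+0.186233i, Y(Ω₂)=+0.051444-0.054747i
  term(m=+0) = -0.058349+0.000000i   from Y*(Ω₁)=+0.122347-0.000000i, Y(Ω₂)=-0.476912+0.000000i
  term(m=+1) = -0.004098-0.024792i   from Y*(Ω₁)=+0.277847+0.186233i, Y(Ω₂)=-0.051444-0.054747i
Accumulated sum -0.066544+0.000000i; after 4π/(2l+1) scaling, -0.278741+0.000000i ⇒ P_1 = -0.278741

-0.278741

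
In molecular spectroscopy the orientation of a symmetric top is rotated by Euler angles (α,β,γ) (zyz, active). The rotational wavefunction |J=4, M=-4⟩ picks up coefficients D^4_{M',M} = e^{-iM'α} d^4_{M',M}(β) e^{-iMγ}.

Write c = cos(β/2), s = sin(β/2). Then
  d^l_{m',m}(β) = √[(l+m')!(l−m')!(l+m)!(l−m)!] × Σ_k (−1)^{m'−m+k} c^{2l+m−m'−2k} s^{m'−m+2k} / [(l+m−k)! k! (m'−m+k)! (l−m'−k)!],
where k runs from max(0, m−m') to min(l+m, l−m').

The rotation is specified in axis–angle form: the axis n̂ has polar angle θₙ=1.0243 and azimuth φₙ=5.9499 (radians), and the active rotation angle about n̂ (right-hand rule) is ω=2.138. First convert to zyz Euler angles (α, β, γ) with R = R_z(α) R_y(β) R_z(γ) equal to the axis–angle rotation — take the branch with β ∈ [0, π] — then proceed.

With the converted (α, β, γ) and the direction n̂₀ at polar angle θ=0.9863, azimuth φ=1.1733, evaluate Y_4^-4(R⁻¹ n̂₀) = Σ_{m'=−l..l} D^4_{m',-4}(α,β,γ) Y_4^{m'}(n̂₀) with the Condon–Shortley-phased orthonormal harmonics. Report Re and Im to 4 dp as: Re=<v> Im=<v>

Axis–angle → zyz. n̂ = (sinθₙcosφₙ, sinθₙsinφₙ, cosθₙ) = (+0.807338, -0.279500, +0.519697), ω = 2.1380.
R = I cosω + sinω [n̂]ₓ + (1−cosω) n̂n̂ᵀ gives
  R = [+0.464712, -0.785204, +0.409264; +0.091428, -0.417183, -0.904212; +0.880729, +0.457617, -0.122081]
β = atan2(√(R₁₃²+R₂₃²), R₃₃) = 1.693182; α = atan2(R₂₃, R₁₃) mod 2π = 5.137419; γ = atan2(R₃₂, −R₃₁) mod 2π = 2.662397
Need the full column D^4_{m',-4} for m'=−4..4 at α=5.1374, β=1.6932, γ=2.6624.
cos(β/2)=0.662540, sin(β/2)=0.749026
d^4_{-4,-4}: single k=0 term ⇒ +0.037128;  D = +0.036260-0.007981i
d^4_{-3,-4}: single k=0 term ⇒ -0.118721;  D = -0.071061-0.095106i
d^4_{-2,-4}: single k=0 term ⇒ +0.251100;  D = -0.121281+0.219869i
d^4_{-1,-4}: single k=0 term ⇒ -0.401464;  D = +0.400211+0.031701i
d^4_{0,-4}: single k=0 term ⇒ +0.507442;  D = -0.172085-0.477372i
d^4_{1,-4}: single k=0 term ⇒ -0.513117;  D = -0.368009+0.357572i
d^4_{2,-4}: single k=0 term ⇒ +0.410191;  D = +0.381723+0.150146i
d^4_{3,-4}: single k=0 term ⇒ -0.247877;  D = -0.012458-0.247564i
d^4_{4,-4}: single k=0 term ⇒ +0.099078;  D = -0.088095+0.045339i
Y_4^{m'}(θ=0.9863,φ=1.1733) and Σ D·Y over m':
  (+0.0363-0.0080i)·(-0.0041+0.2140i)  (-0.0711-0.0951i)·(-0.3723+0.1480i)  (-0.1213+0.2199i)·(-0.1843-0.1879i)  (+0.4002+0.0317i)·(-0.0732+0.1744i)  (-0.1721-0.4774i)·(-0.3057+0.0000i)  (-0.3680+0.3576i)·(+0.0732+0.1744i)  (+0.3817+0.1501i)·(-0.1843+0.1879i)  (-0.0125-0.2476i)·(+0.3723+0.1480i)  (-0.0881+0.0453i)·(-0.0041-0.2140i)
Y_4^-4(R⁻¹ n̂) = -0.022288+0.159045i

Re=-0.0223 Im=0.1590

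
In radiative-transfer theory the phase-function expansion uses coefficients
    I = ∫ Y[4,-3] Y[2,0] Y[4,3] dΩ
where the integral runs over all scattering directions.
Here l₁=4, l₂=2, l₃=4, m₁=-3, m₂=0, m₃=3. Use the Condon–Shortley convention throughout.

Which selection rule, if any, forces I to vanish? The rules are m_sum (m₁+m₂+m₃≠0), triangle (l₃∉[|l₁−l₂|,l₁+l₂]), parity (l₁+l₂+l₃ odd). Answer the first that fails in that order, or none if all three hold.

none

Σmᵢ = 0  ✓
l₃∈[|l₁−l₂|,l₁+l₂]=[2,6], have l₃=4  ✓
Σlᵢ = 10 ⇒ even  ✓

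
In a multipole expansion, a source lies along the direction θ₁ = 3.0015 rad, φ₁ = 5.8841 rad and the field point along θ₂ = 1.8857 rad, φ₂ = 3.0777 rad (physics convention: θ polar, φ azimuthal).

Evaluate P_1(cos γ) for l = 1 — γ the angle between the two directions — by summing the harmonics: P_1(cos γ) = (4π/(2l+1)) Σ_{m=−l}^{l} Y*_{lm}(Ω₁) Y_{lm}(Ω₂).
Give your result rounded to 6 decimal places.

Term-by-term m-sum for l=1 (normalisation 4π/3 = 4.188790):
  [-1]  conj(Y_{1,-1})(Ω₁) = (0.044452, -0.018746) ; Y_{1,-1}(Ω₂) = (-0.327835, -0.020975) ; Δ = (-0.014966, 0.005213)
  [+0]  conj(Y_{1,0})(Ω₁) = (-0.483816, -0.000000) ; Y_{1,0}(Ω₂) = (-0.151332, 0.000000) ; Δ = (0.073217, 0.000000)
  [+1]  conj(Y_{1,1})(Ω₁) = (-0.044452, -0.018746) ; Y_{1,1}(Ω₂) = (0.327835, -0.020975) ; Δ = (-0.014966, -0.005213)
Total Σ_m = (0.043285, 0.000000). Multiply by 4.188790: (0.181311, 0.000000). P_1(cos γ) = 0.181311

0.181311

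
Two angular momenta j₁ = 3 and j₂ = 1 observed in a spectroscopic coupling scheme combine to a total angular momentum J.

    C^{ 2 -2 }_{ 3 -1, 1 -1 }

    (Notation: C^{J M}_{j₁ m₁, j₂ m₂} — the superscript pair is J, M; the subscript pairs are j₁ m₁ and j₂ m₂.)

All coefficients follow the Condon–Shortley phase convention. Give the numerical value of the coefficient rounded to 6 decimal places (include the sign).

+√(1/21) = +0.218218

√[5·2!4!0!/7! · 2!4!0!2!0!4!] = √(768/7)
  +(−1)^0/∏(0,2,4,0,0,0)! = 1/48  (running 1/48)
⟨..|..⟩ = √(768/7)·(1/48) = +0.218218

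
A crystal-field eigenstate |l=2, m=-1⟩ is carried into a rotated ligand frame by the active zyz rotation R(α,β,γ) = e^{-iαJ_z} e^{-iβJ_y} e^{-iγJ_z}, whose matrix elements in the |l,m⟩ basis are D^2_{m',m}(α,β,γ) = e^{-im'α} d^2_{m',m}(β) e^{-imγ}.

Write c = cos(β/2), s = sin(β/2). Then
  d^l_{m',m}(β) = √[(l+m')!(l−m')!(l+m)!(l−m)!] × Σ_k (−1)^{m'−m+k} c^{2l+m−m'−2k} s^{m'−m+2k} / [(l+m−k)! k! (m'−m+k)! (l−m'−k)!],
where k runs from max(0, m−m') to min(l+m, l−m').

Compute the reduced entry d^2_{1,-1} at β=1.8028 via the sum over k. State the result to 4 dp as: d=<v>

d=0.3322

d^2_{1,-1}(β=1.8028) via the finite sum:
c=cos(1.802800/2)=0.620513, s=sin(1.802800/2)=0.784196; N=√[6·1·1·6]=6.000000
k∈{0,1} keeps every argument non-negative
  k=0: (−1)^2·6.0000/(2)·0.6205^2·0.7842^2 = +0.710350
  k=1: (−1)^3·6.0000/(6)·0.6205^0·0.7842^4 = -0.378181
d^2_{1,-1}(1.8028) = +0.710350 -0.378181 = +0.332169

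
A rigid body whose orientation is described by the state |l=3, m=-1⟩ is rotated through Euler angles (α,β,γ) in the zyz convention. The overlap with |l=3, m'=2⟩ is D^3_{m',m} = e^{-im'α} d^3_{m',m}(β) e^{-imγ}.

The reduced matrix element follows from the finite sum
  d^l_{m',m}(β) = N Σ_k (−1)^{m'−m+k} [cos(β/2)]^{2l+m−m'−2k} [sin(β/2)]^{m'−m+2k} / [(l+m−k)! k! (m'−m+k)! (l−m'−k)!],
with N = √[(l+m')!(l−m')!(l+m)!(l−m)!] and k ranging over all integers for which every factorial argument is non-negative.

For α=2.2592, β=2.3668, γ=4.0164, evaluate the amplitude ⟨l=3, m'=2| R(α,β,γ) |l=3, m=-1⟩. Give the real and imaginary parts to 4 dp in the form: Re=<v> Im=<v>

Split into d^3_{2,-1}(β=2.3668) × two z-phases.
With c≡cos(β/2)=0.377779 and s≡sin(β/2)=0.925896, N=[120·1·2·24]^{1/2}=75.894664
Admissible k: 0..1 (factorial args all ≥0)
  k=0: (−1)^3·75.8947/(12)·0.3778^3·0.9259^3 = -0.270663
  k=1: (−1)^4·75.8947/(24)·0.3778^1·0.9259^5 = +0.812921
d^3_{2,-1}(2.3668) = -0.270663 +0.812921 = +0.542258
Phases: e^{-i·(2)·2.2592}=-0.192775+0.981243i, e^{-i·(-1)·4.0164}=-0.641145-0.767420i ⇒ D=+0.475355-0.260923i

Re=0.4754 Im=-0.2609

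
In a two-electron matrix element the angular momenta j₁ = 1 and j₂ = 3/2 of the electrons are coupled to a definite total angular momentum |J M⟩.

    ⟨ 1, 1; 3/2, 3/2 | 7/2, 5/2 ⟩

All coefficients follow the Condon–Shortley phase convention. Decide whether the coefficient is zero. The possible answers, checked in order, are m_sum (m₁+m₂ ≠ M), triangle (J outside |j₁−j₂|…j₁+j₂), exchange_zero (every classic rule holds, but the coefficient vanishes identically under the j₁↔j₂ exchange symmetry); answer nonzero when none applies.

triangle

m-sum: m₁+m₂ = 1+3/2 = 5/2, M = 5/2  ✓
triangle: need |j₁−j₂| ≤ J ≤ j₁+j₂, i.e. J ∈ [1/2, 5/2]; J = 7/2 is outside ✗ ⇒ coefficient is 0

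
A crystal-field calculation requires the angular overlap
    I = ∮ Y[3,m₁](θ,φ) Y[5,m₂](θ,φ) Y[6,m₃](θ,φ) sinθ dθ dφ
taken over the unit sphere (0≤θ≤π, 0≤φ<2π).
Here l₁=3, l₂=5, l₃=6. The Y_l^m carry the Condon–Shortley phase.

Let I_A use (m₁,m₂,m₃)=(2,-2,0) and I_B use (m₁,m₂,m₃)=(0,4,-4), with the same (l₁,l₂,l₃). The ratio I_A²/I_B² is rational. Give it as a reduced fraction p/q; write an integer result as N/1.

Same 3,5,6: normalisation and zero-m 3j drop out of the ratio.
A: Δ: 2! 4! 8! / 15! → 1/675675; sum: t=0:+1/8640 t=1:−1/34560 = 1/11520; 3j²(3 5 6; 2 -2 0) = Δ·Π!·Σ² = 3/143  (sign +1)
B: Δ: 2! 4! 8! / 15! → 1/675675; sum: t=1:−1/161280 t=2:+1/60480 = 1/96768; 3j²(3 5 6; 0 4 -4) = Δ·Π!·Σ² = 15/1001  (sign +1)
I_A²/I_B² = (3/143)/(15/1001) = 7/5

7/5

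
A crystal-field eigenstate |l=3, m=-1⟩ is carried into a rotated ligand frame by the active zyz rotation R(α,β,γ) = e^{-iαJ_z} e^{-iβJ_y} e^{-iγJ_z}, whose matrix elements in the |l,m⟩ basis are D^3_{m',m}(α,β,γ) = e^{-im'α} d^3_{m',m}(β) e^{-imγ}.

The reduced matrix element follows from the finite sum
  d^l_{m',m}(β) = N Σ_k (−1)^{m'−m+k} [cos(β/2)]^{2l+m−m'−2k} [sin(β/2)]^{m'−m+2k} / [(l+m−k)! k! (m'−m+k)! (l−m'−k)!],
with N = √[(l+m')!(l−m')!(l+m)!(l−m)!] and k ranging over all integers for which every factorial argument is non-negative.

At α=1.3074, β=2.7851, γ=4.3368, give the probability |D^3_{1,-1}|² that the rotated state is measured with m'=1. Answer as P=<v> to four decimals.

P=0.4603

D^3_{1,-1}(1.3074,2.7851,4.3368) = e^{-i·1·1.3074}·d^3_{1,-1}(2.7851)·e^{-i·-1·4.3368}. Compute d first:
With c≡cos(β/2)=0.177304 and s≡sin(β/2)=0.984156, N=[24·2·2·24]^{1/2}=48.000000
k: max(0,(-1)−(1))=0 … min(3+(-1),3−(1))=2
  k=0: (−1)^2·48.0000/(8)·0.1773^4·0.9842^2 = +0.005743
  k=1: (−1)^3·48.0000/(6)·0.1773^2·0.9842^4 = -0.235930
  k=2: (−1)^4·48.0000/(48)·0.1773^0·0.9842^6 = +0.908624
d^3_{1,-1}(2.7851) = +0.005743 -0.235930 +0.908624 = +0.678437
|D^3_{1,-1}|² = |d^3_{1,-1}(β)|² = (+0.678437)² = 0.460277 (the z-rotation phases have unit modulus)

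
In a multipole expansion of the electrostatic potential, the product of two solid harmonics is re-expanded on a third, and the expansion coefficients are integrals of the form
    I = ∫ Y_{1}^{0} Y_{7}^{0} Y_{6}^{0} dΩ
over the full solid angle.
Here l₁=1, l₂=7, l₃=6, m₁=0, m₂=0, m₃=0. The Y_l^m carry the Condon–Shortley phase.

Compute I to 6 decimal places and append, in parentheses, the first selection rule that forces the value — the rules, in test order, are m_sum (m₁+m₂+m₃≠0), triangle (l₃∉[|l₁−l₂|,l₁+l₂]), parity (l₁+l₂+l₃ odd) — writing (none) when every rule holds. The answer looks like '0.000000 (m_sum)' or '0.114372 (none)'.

Checks pass: Σm=0; 14 even; l₃=6∈[6,8].
(2·1+1)(2·7+1)(2·6+1) = 585
Δ: 2! 0! 12! / 15! → 1/1365
sum: t=1:−1/518400 = -1/518400
3j²(1 7 6; 0 0 0) = Δ·Π!·Σ² = 7/195  (sign -1)
(m-triple is (0,0,0) — same symbol as above.)
combine: 4πI² = 585·7/195·7/195 = 49/65
take √, sign +1: I = 0.24492687
No selection rule forces the value: the integral is nonzero (none).

0.244927 (none)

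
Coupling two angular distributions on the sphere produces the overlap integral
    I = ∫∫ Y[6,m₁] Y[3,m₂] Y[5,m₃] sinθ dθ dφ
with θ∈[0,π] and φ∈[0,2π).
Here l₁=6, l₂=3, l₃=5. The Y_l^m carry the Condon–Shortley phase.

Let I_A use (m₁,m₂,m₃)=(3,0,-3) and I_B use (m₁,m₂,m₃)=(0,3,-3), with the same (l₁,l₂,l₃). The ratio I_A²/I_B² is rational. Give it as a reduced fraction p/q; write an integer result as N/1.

Same 6,3,5: normalisation and zero-m 3j drop out of the ratio.
A: Δ: 4! 8! 2! / 15! → 1/675675; sum: t=1:−1/17280 t=2:+1/20160 t=3:−1/483840 = -1/96768; 3j²(6 3 5; 3 0 -3) = Δ·Π!·Σ² = 1/1001  (sign -1)
B: Δ: 4! 8! 2! / 15! → 1/675675; sum: t=4:+1/69120 = 1/69120; 3j²(6 3 5; 0 3 -3) = Δ·Π!·Σ² = 4/429  (sign +1)
I_A²/I_B² = (1/1001)/(4/429) = 3/28

3/28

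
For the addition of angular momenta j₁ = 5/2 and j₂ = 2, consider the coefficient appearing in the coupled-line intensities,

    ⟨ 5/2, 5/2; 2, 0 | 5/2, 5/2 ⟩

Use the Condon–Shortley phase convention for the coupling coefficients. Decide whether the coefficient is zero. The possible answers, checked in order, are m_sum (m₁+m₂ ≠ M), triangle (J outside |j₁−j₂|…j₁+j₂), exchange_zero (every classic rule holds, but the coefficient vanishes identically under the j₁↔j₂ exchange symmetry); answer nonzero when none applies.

nonzero

m-sum: m₁+m₂ = 5/2+0 = 5/2, M = 5/2  ✓
triangle: |j₁−j₂| = 1/2 ≤ J = 5/2 ≤ j₁+j₂ = 9/2  ✓
exchange: j₁≠j₂ or m₁≠m₂ — the exchange symmetry imposes no constraint here
value check: CG = +√(5/14) = +0.597614 ≠ 0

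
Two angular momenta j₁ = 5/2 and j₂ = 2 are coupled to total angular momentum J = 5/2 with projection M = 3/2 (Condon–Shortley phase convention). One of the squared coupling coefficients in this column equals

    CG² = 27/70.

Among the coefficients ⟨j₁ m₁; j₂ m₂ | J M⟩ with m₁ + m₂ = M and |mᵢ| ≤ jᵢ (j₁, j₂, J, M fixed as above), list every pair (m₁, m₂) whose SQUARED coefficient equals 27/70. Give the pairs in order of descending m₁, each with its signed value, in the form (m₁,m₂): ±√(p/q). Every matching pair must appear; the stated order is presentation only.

(-1/2,2): +√(27/70)

Admissible pairs with m₁+m₂ = M = 3/2: (-1/2,2), (1/2,1), (3/2,0), (5/2,-1)
  (m₁,m₂)=(5/2,-1): CG² = 3/7, CG = +√(3/7)
  (m₁,m₂)=(3/2,0): CG² = 1/70, CG = −√(1/70)
  (m₁,m₂)=(1/2,1): CG² = 6/35, CG = −√(6/35)
  (m₁,m₂)=(-1/2,2): CG² = 27/70, CG = +√(27/70)   ← matches the target
Pairs with CG² = 27/70: (-1/2,2): +√(27/70)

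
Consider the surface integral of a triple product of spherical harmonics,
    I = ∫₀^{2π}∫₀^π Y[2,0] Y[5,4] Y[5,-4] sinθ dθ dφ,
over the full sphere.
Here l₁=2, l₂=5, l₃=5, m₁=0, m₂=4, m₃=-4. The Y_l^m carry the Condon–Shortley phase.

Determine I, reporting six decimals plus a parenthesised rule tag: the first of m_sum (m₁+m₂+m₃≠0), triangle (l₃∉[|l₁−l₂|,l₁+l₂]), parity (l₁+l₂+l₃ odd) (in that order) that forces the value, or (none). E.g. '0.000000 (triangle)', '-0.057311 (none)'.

-0.097044 (none)

Checks pass: Σm=0; 12 even; l₃=5∈[3,7].
(2·2+1)(2·5+1)(2·5+1) = 605
Δ: 2! 2! 8! / 13! → 1/38610
sum: t=0:+1/2880 t=1:−1/576 t=2:+1/2880 = -1/960
3j²(2 5 5; 0 0 0) = Δ·Π!·Σ² = 10/429  (sign +1)
sum: t=1:−1/40320 t=2:+1/20160 = 1/40320
3j²(2 5 5; 0 4 -4) = Δ·Π!·Σ² = 6/715  (sign -1)
combine: 4πI² = 605·10/429·6/715 = 20/169
take √, sign -1: I = -0.09704356
No selection rule forces the value: the integral is nonzero (none).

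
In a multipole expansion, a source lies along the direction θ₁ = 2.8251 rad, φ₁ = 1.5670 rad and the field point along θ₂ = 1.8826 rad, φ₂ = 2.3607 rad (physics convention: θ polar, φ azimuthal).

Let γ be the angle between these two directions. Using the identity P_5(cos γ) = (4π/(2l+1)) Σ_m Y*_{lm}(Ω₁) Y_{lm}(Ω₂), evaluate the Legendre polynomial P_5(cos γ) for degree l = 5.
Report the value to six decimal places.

Expand P_5 via completeness: Σ_{m} conj(Y_{5,m}) at Ω₁ times Y_{5,m} at Ω₂ —
  m=-5: (+0.000026+0.001355i) × (+0.262048+0.250499i) = -0.000333+0.000362i  (running Σ = -0.000333+0.000362i)
  m=-4: (-0.013086+0.000199i) × (+0.369438-0.006659i) = -0.004833+0.000161i  (running Σ = -0.005166+0.000522i)
  m=-3: (-0.000847-0.074340i) × (-0.031830+0.032702i) = +0.002458+0.002339i  (running Σ = -0.002708+0.002861i)
  m=-2: (+0.266683-0.002025i) × (+0.003046+0.337996i) = +0.001497+0.090132i  (running Σ = -0.001211+0.092992i)
  m=-1: (+0.002076+0.546733i) × (+0.028486+0.028231i) = -0.015376+0.015633i  (running Σ = -0.016587+0.108625i)
  m=0: (-0.351938-0.000000i) × (-0.321828+0.000000i) = +0.113264+0.000000i  (running Σ = +0.096677+0.108625i)
  m=1: (-0.002076+0.546733i) × (-0.028486+0.028231i) = -0.015376-0.015633i  (running Σ = +0.081301+0.092992i)
  m=2: (+0.266683+0.002025i) × (+0.003046-0.337996i) = +0.001497-0.090132i  (running Σ = +0.082798+0.002861i)
  m=3: (+0.000847-0.074340i) × (+0.031830+0.032702i) = +0.002458-0.002339i  (running Σ = +0.085256+0.000522i)
  m=4: (-0.013086-0.000199i) × (+0.369438+0.006659i) = -0.004833-0.000161i  (running Σ = +0.080422+0.000362i)
  m=5: (-0.000026+0.001355i) × (-0.262048+0.250499i) = -0.000333-0.000362i  (running Σ = +0.080090+0.000000i)
Total Σ_m = +0.080090+0.000000i. Multiply by 1.142397: +0.091494+0.000000i. P_5(cos γ) = 0.091494

0.091494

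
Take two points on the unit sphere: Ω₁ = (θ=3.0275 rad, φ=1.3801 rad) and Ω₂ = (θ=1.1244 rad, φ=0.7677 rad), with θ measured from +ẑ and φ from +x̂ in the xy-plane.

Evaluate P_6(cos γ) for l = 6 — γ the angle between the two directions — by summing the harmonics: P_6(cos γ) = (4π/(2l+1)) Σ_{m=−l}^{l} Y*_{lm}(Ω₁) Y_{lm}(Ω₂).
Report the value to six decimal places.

0.213834

Term-by-term m-sum for l=6 (normalisation 4π/13 = 0.966644):
  [-6]  conj(Y_{6,-6})(Ω₁) = -0.000000+0.000001i ; Y_{6,-6}(Ω₂) = -0.027577+0.258722i ; Δ = -0.000000-0.000000i
  [-5]  conj(Y_{6,-5})(Ω₁) = -0.000026-0.000018i ; Y_{6,-5}(Ω₂) = -0.330801+0.276885i ; Δ = +0.000014-0.000001i
  [-4]  conj(Y_{6,-4})(Ω₁) = +0.000427-0.000408i ; Y_{6,-4}(Ω₂) = -0.247412-0.017544i ; Δ = -0.000113+0.000093i
  [-3]  conj(Y_{6,-3})(Ω₁) = +0.004062+0.006308i ; Y_{6,-3}(Ω₂) = +0.131060+0.145772i ; Δ = -0.000387+0.001419i
  [-2]  conj(Y_{6,-2})(Ω₁) = -0.060271+0.024171i ; Y_{6,-2}(Ω₂) = -0.011333+0.320043i ; Δ = -0.007053-0.019563i
  [-1]  conj(Y_{6,-1})(Ω₁) = -0.066584-0.344921i ; Y_{6,-1}(Ω₂) = +0.064056-0.061828i ; Δ = -0.025591-0.017977i
  [+0]  conj(Y_{6,0})(Ω₁) = +0.882696-0.000000i ; Y_{6,0}(Ω₂) = +0.325676+0.000000i ; Δ = +0.287473+0.000000i
  [+1]  conj(Y_{6,1})(Ω₁) = +0.066584-0.344921i ; Y_{6,1}(Ω₂) = -0.064056-0.061828i ; Δ = -0.025591+0.017977i
  [+2]  conj(Y_{6,2})(Ω₁) = -0.060271-0.024171i ; Y_{6,2}(Ω₂) = -0.011333-0.320043i ; Δ = -0.007053+0.019563i
  [+3]  conj(Y_{6,3})(Ω₁) = -0.004062+0.006308i ; Y_{6,3}(Ω₂) = -0.131060+0.145772i ; Δ = -0.000387-0.001419i
  [+4]  conj(Y_{6,4})(Ω₁) = +0.000427+0.000408i ; Y_{6,4}(Ω₂) = -0.247412+0.017544i ; Δ = -0.000113-0.000093i
  [+5]  conj(Y_{6,5})(Ω₁) = +0.000026-0.000018i ; Y_{6,5}(Ω₂) = +0.330801+0.276885i ; Δ = +0.000014+0.000001i
  [+6]  conj(Y_{6,6})(Ω₁) = -0.000000-0.000001i ; Y_{6,6}(Ω₂) = -0.027577-0.258722i ; Δ = -0.000000+0.000000i
Total Σ_m = +0.221213+0.000000i. Multiply by 0.966644: +0.213834+0.000000i. P_6(cos γ) = 0.213834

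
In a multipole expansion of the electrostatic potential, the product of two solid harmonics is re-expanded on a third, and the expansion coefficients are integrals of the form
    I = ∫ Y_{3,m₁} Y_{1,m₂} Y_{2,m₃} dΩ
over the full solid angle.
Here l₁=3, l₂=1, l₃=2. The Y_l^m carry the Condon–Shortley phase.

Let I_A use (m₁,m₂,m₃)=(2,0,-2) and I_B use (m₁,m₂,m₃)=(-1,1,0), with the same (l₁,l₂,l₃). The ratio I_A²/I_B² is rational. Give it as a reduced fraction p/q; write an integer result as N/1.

5/6

Shared (l₁,l₂,l₃)=(3,1,2): N and (l;000)² cancel in I_A²/I_B².
A: Δ = 2!·4!·0!/7! = 1/105; Racah Σ t=1..1: t=1:−1/24 = -1/24; ⇒ 3j(3 1 2; 2 0 -2)² = 1/21, sgn -1
B: Δ = 2!·4!·0!/7! = 1/105; Racah Σ t=2..2: t=2:+1/8 = 1/8; ⇒ 3j(3 1 2; -1 1 0)² = 2/35, sgn +1
I_A²/I_B² = (1/21)/(2/35) = 5/6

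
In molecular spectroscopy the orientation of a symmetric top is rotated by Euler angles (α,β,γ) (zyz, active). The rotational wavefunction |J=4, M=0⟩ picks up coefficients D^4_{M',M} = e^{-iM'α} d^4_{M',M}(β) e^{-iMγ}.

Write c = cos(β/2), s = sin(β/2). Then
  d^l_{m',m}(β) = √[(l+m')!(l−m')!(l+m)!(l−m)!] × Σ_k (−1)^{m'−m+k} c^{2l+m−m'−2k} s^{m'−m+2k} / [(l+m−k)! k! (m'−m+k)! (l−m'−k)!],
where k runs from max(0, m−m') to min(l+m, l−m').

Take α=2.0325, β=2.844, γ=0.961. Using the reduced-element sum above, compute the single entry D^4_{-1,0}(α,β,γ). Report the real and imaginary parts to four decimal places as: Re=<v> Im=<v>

Re=0.2372 Im=-0.4768

Split into d^4_{-1,0}(β=2.8440) × two z-phases.
Half-angle: c=0.148248, s=0.988950. N=√(6·120·24·24)=643.987578
k: max(0,(0)−(-1))=1 … min(4+(0),4−(-1))=4
  k=1: (−1)^0·643.9876/(144)·0.1482^7·0.9890^1 = +0.000007
  k=2: (−1)^1·643.9876/(24)·0.1482^5·0.9890^3 = -0.001858
  k=3: (−1)^2·643.9876/(24)·0.1482^3·0.9890^5 = +0.082700
  k=4: (−1)^3·643.9876/(144)·0.1482^1·0.9890^7 = -0.613373
d^4_{-1,0}(2.8440) = +0.000007 -0.001858 +0.082700 -0.613373 = -0.532525
D = (-0.445474+0.895295i)·(-0.532525)·(+1.000000+0.000000i) = +0.237226-0.476766i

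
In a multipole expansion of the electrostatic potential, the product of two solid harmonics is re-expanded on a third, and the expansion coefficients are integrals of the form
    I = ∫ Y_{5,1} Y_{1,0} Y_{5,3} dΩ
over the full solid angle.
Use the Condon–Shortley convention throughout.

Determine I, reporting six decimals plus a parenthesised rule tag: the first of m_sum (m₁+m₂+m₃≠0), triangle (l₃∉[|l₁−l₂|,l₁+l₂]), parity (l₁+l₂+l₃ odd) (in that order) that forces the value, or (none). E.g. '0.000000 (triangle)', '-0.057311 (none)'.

Σmᵢ = 4 ≠ 0, so the φ-integral vanishes; I = 0

0.000000 (m_sum)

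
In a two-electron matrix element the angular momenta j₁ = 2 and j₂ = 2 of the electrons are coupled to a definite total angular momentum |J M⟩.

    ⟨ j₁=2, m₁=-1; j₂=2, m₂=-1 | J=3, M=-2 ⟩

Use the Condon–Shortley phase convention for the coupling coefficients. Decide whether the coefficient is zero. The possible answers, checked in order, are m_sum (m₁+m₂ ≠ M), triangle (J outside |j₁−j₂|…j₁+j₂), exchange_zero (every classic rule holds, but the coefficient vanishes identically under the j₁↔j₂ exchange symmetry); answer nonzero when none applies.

exchange_zero

m-sum: m₁+m₂ = -1+(-1) = -2, M = -2  ✓
triangle: |j₁−j₂| = 0 ≤ J = 3 ≤ j₁+j₂ = 4  ✓
exchange: j₁=j₂ and m₁=m₂, and (−1)^(j₁+j₂−J) = (−1)^1 = −1 forces ⟨j₁m₁;j₂m₂|JM⟩ = −⟨j₂m₂;j₁m₁|JM⟩ = −⟨j₁m₁;j₂m₂|JM⟩ ⇒ the coefficient vanishes identically
Racah sum check: Σ_k collapses to 0 ⇒ CG = 0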